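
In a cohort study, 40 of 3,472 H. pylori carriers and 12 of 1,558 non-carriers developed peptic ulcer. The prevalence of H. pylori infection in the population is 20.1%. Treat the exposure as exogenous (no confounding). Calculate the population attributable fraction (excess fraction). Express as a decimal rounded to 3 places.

PAF ≈ 0.091

p₁ = P(outcome | exposed) = 40/3472 = 0.011521
p₀ = P(outcome | unexposed) = 12/1558 = 0.0077022
Overall risk P(Y=1) = π·p₁ + (1−π)·p₀ = 0.201×0.011521 + 0.799×0.0077022 = 0.0084697.
Under exogeneity, PAF = [P(Y=1) − p₀] / P(Y=1).
PAF = (0.0084697 − 0.0077022) / 0.0084697 ≈ 0.0906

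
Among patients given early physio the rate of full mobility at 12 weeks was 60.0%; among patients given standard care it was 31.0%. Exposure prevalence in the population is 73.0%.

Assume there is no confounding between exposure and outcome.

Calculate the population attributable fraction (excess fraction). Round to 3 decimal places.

p₁ = 0.6, p₀ = 0.31.
Overall risk P(Y=1) = π·p₁ + (1−π)·p₀ = 0.73×0.6 + 0.27×0.31 = 0.5217.
Under exogeneity, PAF = [P(Y=1) − p₀] / P(Y=1).
PAF = (0.5217 − 0.31) / 0.5217 ≈ 0.4058

PAF ≈ 0.406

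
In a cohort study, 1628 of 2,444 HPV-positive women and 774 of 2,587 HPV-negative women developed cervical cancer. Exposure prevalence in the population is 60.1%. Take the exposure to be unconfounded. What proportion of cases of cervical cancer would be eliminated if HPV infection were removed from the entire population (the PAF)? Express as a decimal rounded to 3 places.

PAF ≈ 0.424

p₁ = P(outcome | exposed) = 1628/2444 = 0.66612
p₀ = P(outcome | unexposed) = 774/2587 = 0.29919
Overall risk P(Y=1) = π·p₁ + (1−π)·p₀ = 0.601×0.66612 + 0.399×0.29919 = 0.51971.
Under exogeneity, PAF = [P(Y=1) − p₀] / P(Y=1).
PAF = (0.51971 − 0.29919) / 0.51971 ≈ 0.4243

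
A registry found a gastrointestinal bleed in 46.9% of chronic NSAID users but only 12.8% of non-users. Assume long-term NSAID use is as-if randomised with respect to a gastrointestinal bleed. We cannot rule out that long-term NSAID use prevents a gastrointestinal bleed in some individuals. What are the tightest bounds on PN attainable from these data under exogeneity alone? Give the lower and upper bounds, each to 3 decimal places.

p₁ = 0.469, p₀ = 0.128.
Under exogeneity alone the bounds on PN are max{0,(p₁−p₀)/p₁} ≤ PN ≤ min{1,(1−p₀)/p₁}.
  lower = (p₁ − p₀)/p₁ = 0.341 / 0.469 ≈ 0.7271
  upper = min{1, (1 − p₀)/p₁} = 0.872 / 0.469 ≈ 1.8593 → capped at 1

0.727 ≤ PN ≤ 1.000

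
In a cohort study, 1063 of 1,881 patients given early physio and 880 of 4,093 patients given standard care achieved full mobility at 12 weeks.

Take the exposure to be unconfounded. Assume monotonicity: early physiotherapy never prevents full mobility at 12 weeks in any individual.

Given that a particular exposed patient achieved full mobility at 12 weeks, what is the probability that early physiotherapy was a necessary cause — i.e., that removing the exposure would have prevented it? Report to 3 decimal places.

PN ≈ 0.620

p₁ = P(outcome | exposed) = 1063/1881 = 0.56512
p₀ = P(outcome | unexposed) = 880/4093 = 0.215
Under exogeneity and monotonicity, PN = (p₁ − p₀) / p₁.
PN = (0.56512 − 0.215) / 0.56512 = 0.35012 / 0.56512 ≈ 0.6196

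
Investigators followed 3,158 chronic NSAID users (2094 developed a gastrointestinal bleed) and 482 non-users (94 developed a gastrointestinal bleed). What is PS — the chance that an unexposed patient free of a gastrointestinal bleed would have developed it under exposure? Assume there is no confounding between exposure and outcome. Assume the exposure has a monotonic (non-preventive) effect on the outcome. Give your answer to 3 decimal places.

p₁ = P(outcome | exposed) = 2094/3158 = 0.66308
p₀ = P(outcome | unexposed) = 94/482 = 0.19502
Under exogeneity and monotonicity, PS = (p₁ − p₀) / (1 − p₀).
PS = (0.66308 − 0.19502) / (1 − 0.19502) = 0.46806 / 0.80498 ≈ 0.5815

PS ≈ 0.581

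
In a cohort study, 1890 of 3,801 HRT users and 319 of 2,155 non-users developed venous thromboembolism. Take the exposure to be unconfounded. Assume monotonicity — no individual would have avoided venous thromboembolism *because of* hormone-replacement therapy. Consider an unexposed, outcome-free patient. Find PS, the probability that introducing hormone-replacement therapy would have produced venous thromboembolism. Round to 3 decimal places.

p₁ = P(outcome | exposed) = 1890/3801 = 0.49724
p₀ = P(outcome | unexposed) = 319/2155 = 0.14803
Under exogeneity and monotonicity, PS = (p₁ − p₀) / (1 − p₀).
PS = (0.49724 − 0.14803) / (1 − 0.14803) = 0.34921 / 0.85197 ≈ 0.4099

PS ≈ 0.410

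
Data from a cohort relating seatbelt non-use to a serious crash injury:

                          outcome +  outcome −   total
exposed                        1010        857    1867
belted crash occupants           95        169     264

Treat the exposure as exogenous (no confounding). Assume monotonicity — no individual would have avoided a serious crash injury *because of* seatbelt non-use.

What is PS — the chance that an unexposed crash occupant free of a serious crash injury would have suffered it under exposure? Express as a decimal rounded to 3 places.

p₁ = P(outcome | exposed) = 1010/1867 = 0.54097
p₀ = P(outcome | unexposed) = 95/264 = 0.35985
Under exogeneity and monotonicity, PS = (p₁ − p₀) / (1 − p₀).
PS = (0.54097 − 0.35985) / (1 − 0.35985) = 0.18113 / 0.64015 ≈ 0.2829

PS ≈ 0.283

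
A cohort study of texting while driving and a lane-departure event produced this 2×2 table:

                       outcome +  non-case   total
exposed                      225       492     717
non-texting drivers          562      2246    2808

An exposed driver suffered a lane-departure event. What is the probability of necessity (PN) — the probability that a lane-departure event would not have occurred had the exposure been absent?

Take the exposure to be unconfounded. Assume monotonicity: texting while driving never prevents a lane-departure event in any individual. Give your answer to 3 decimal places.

PN ≈ 0.362

p₁ = P(outcome | exposed) = 225/717 = 0.31381
p₀ = P(outcome | unexposed) = 562/2808 = 0.20014
Under exogeneity and monotonicity, PN = (p₁ − p₀)/p₁.
PN = (0.31381 − 0.20014) / 0.31381 ≈ 0.3622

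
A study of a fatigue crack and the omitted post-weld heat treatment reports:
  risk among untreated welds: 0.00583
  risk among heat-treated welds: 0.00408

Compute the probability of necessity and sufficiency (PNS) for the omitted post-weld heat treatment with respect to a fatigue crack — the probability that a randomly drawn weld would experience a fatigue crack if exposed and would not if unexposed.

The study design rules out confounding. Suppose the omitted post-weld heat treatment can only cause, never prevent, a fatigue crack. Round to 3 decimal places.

Let p₁ = 0.00583, p₀ = 0.00408.
Under exogeneity and monotonicity, PNS = p₁ − p₀.
PNS = 0.00583 − 0.00408 = 0.00175

PNS ≈ 0.002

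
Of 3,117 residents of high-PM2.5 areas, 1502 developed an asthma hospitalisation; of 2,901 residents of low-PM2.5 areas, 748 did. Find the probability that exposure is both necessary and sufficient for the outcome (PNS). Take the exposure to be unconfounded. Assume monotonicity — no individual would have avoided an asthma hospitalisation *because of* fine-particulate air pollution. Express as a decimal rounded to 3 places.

p₁ = P(outcome | exposed) = 1502/3117 = 0.48187
p₀ = P(outcome | unexposed) = 748/2901 = 0.25784
Under exogeneity and monotonicity, PNS = p₁ − p₀.
PNS = 0.48187 − 0.25784 = 0.22403

PNS ≈ 0.224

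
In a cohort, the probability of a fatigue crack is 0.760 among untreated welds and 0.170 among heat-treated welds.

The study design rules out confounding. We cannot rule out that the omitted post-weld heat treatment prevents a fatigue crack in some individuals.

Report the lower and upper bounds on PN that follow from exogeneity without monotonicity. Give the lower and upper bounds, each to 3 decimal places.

0.776 ≤ PN ≤ 1.000

Let p₁ = 0.76, p₀ = 0.17.
Under exogeneity alone the bounds on PN are max{0,(p₁−p₀)/p₁} ≤ PN ≤ min{1,(1−p₀)/p₁}.
  lower = (p₁ − p₀)/p₁ = 0.59 / 0.76 ≈ 0.7763
  upper = min{1, (1 − p₀)/p₁} = 0.83 / 0.76 ≈ 1.0921 → capped at 1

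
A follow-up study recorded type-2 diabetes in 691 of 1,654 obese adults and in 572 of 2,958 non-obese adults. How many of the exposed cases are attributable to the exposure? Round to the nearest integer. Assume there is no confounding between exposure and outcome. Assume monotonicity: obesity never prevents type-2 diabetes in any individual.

p₁ = P(outcome | exposed) = 691/1654 = 0.41778
p₀ = P(outcome | unexposed) = 572/2958 = 0.19337
PN = (p₁ − p₀)/p₁ = (0.41778 − 0.19337) / 0.41778 ≈ 0.53713.
Attributable cases ≈ PN × (exposed cases) = 0.53713 × 691 ≈ 371.16.

about 371 cases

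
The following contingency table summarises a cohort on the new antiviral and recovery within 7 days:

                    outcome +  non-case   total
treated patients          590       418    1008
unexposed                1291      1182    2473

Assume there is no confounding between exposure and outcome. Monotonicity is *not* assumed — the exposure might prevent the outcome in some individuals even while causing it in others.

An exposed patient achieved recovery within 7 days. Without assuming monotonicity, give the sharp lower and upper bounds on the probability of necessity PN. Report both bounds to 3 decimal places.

p₁ = P(outcome | exposed) = 590/1008 = 0.58532
p₀ = P(outcome | unexposed) = 1291/2473 = 0.52204
Under exogeneity alone the bounds on PN are max{0,(p₁−p₀)/p₁} ≤ PN ≤ min{1,(1−p₀)/p₁}.
  lower = (p₁ − p₀)/p₁ = 0.063279 / 0.58532 ≈ 0.1081
  upper = min{1, (1 − p₀)/p₁} = 0.47796 / 0.58532 ≈ 0.8166

0.108 ≤ PN ≤ 0.817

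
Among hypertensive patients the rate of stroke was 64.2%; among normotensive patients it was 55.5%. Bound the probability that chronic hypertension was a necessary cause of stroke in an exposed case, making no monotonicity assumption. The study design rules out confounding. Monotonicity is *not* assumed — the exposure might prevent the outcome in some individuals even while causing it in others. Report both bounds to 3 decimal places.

p₁ = 0.642, p₀ = 0.555.
Under exogeneity alone the bounds on PN are max{0,(p₁−p₀)/p₁} ≤ PN ≤ min{1,(1−p₀)/p₁}.
  lower = (p₁ − p₀)/p₁ = 0.087 / 0.642 ≈ 0.1355
  upper = min{1, (1 − p₀)/p₁} = 0.445 / 0.642 ≈ 0.6931

0.136 ≤ PN ≤ 0.693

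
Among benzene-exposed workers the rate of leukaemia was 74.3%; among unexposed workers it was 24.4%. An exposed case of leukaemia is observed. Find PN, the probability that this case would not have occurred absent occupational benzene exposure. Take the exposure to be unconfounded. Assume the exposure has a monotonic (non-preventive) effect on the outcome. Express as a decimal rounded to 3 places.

p₁ = 0.743, p₀ = 0.244.
Under exogeneity and monotonicity, PN = (p₁ − p₀) / p₁.
PN = (0.743 − 0.244) / 0.743 = 0.499 / 0.743 ≈ 0.6716

PN ≈ 0.672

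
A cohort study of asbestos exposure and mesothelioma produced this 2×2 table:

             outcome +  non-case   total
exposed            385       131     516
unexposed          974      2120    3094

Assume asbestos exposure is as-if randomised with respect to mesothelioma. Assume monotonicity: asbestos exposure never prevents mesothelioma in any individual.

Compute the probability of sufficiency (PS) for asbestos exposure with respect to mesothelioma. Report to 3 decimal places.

p₁ = P(outcome | exposed) = 385/516 = 0.74612
p₀ = P(outcome | unexposed) = 974/3094 = 0.3148
Under exogeneity and monotonicity, PS = (p₁ − p₀)/(1 − p₀).
PS = (0.74612 − 0.3148) / 0.6852 ≈ 0.6295

PS ≈ 0.629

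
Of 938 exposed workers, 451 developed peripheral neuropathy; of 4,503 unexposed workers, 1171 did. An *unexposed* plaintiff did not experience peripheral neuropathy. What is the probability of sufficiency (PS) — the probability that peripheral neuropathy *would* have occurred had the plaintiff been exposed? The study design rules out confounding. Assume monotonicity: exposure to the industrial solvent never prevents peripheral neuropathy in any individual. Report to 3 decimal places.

PS ≈ 0.298

p₁ = P(outcome | exposed) = 451/938 = 0.48081
p₀ = P(outcome | unexposed) = 1171/4503 = 0.26005
Under exogeneity and monotonicity, PS = (p₁ − p₀) / (1 − p₀).
PS = (0.48081 − 0.26005) / (1 − 0.26005) = 0.22076 / 0.73995 ≈ 0.2983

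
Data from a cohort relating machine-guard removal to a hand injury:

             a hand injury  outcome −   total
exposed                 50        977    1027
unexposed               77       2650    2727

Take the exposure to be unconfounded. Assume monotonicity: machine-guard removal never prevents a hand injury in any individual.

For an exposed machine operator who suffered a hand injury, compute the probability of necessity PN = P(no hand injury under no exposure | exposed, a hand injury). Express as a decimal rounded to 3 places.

p₁ = P(outcome | exposed) = 50/1027 = 0.048685
p₀ = P(outcome | unexposed) = 77/2727 = 0.028236
Under exogeneity and monotonicity, PN = (p₁ − p₀)/p₁.
PN = (0.048685 − 0.028236) / 0.048685 ≈ 0.4200

PN ≈ 0.420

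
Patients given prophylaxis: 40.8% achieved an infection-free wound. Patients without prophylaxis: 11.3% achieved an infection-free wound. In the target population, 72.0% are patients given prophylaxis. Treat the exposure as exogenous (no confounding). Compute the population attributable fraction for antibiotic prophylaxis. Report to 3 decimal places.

PAF ≈ 0.653

p₁ = 0.408, p₀ = 0.113.
Overall risk P(Y=1) = π·p₁ + (1−π)·p₀ = 0.72×0.408 + 0.28×0.113 = 0.3254.
Under exogeneity, PAF = [P(Y=1) − p₀] / P(Y=1).
PAF = (0.3254 − 0.113) / 0.3254 ≈ 0.6527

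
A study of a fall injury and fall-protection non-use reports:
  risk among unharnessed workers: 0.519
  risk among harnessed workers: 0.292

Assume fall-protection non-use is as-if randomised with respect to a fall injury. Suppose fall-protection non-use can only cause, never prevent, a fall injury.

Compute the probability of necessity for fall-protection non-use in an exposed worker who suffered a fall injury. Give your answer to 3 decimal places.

PN ≈ 0.437

Let p₁ = 0.519, p₀ = 0.292.
Under exogeneity and monotonicity, PN = (p₁ − p₀) / p₁.
PN = (0.519 − 0.292) / 0.519 = 0.227 / 0.519 ≈ 0.4374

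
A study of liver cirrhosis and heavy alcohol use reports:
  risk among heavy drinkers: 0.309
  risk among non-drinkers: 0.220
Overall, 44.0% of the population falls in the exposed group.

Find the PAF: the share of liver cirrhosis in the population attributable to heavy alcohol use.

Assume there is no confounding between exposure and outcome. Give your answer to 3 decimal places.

Let p₁ = 0.309, p₀ = 0.22.
Overall risk P(Y=1) = π·p₁ + (1−π)·p₀ = 0.44×0.309 + 0.56×0.22 = 0.25916.
Under exogeneity, PAF = [P(Y=1) − p₀] / P(Y=1).
PAF = (0.25916 − 0.22) / 0.25916 ≈ 0.1511

PAF ≈ 0.151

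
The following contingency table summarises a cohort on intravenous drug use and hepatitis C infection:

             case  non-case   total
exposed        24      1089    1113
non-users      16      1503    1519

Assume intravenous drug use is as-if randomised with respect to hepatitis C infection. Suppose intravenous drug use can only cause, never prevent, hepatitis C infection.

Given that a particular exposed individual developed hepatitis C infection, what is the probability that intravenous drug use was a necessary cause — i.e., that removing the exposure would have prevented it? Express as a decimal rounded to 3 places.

PN ≈ 0.512

p₁ = P(outcome | exposed) = 24/1113 = 0.021563
p₀ = P(outcome | unexposed) = 16/1519 = 0.010533
Under exogeneity and monotonicity, PN = (p₁ − p₀) / p₁.
PN = (0.021563 − 0.010533) / 0.021563 = 0.01103 / 0.021563 ≈ 0.5115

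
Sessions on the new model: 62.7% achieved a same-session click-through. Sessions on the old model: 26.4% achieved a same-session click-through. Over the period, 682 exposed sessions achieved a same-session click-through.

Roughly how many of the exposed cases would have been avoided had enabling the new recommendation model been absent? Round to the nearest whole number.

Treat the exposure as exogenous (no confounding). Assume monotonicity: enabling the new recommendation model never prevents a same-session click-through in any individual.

p₁ = 0.627, p₀ = 0.264.
PN = (p₁ − p₀)/p₁ = (0.627 − 0.264) / 0.627 ≈ 0.57895.
Attributable cases ≈ PN × (exposed cases) = 0.57895 × 682 ≈ 394.84.

about 395 cases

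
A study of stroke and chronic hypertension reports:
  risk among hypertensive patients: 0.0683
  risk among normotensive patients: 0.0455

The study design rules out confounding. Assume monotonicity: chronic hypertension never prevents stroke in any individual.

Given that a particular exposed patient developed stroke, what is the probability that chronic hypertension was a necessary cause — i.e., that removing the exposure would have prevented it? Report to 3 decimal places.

Let p₁ = 0.0683, p₀ = 0.0455.
Under exogeneity and monotonicity, PN = (p₁ − p₀) / p₁.
PN = (0.0683 − 0.0455) / 0.0683 = 0.0228 / 0.0683 ≈ 0.3338

PN ≈ 0.334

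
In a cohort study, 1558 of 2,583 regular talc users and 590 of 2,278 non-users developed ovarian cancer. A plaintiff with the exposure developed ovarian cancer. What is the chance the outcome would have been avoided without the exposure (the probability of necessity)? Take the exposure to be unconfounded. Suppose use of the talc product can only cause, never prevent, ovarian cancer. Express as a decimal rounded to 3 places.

PN ≈ 0.571

p₁ = P(outcome | exposed) = 1558/2583 = 0.60317
p₀ = P(outcome | unexposed) = 590/2278 = 0.259
Under exogeneity and monotonicity, PN = (p₁ − p₀) / p₁.
PN = (0.60317 − 0.259) / 0.60317 = 0.34418 / 0.60317 ≈ 0.5706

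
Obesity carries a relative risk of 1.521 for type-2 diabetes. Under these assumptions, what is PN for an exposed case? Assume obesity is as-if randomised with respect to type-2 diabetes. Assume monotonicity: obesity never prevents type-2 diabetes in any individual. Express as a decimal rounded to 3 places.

Under exogeneity and monotonicity, PN = (RR − 1) / RR = 1 − 1/RR.
PN = (1.521 − 1) / 1.521 = 0.521 / 1.521 ≈ 0.3425

PN ≈ 0.343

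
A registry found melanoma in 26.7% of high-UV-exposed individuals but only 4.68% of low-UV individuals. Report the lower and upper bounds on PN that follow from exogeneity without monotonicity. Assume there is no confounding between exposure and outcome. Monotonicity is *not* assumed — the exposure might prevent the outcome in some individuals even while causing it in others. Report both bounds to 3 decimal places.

p₁ = 0.267, p₀ = 0.0468.
Under exogeneity alone the bounds on PN are max{0,(p₁−p₀)/p₁} ≤ PN ≤ min{1,(1−p₀)/p₁}.
  lower = (p₁ − p₀)/p₁ = 0.2202 / 0.267 ≈ 0.8247
  upper = min{1, (1 − p₀)/p₁} = 0.9532 / 0.267 ≈ 3.5700 → capped at 1

0.825 ≤ PN ≤ 1.000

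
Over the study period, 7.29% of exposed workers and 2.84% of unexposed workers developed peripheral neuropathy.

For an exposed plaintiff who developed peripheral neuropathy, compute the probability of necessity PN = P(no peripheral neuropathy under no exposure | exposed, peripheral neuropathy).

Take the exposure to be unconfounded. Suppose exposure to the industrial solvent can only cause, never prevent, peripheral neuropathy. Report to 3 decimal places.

PN ≈ 0.610

p₁ = 0.0729, p₀ = 0.0284.
Under exogeneity and monotonicity, PN = (p₁ − p₀) / p₁.
PN = (0.0729 − 0.0284) / 0.0729 = 0.0445 / 0.0729 ≈ 0.6104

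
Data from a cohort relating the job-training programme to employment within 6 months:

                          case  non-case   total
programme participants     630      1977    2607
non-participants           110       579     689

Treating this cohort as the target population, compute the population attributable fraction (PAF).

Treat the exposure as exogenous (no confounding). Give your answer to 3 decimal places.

PAF ≈ 0.289

p₁ = P(outcome | exposed) = 630/2607 = 0.24166
p₀ = P(outcome | unexposed) = 110/689 = 0.15965
Exposure prevalence π = 2607/3296 = 0.79096; overall risk P(Y=1) = 0.22451.
Under exogeneity, PAF = [P(Y=1) − p₀]/P(Y=1).
PAF = (0.22451 − 0.15965) / 0.22451 ≈ 0.2889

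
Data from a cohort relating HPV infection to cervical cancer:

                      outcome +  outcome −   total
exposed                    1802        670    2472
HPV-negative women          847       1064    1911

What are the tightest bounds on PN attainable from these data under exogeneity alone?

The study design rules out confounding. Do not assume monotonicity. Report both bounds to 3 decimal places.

0.392 ≤ PN ≤ 0.764

p₁ = P(outcome | exposed) = 1802/2472 = 0.72896
p₀ = P(outcome | unexposed) = 847/1911 = 0.44322
Under exogeneity alone the bounds on PN are max{0,(p₁−p₀)/p₁} ≤ PN ≤ min{1,(1−p₀)/p₁}.
  lower = (p₁ − p₀)/p₁ = 0.28574 / 0.72896 ≈ 0.3920
  upper = min{1, (1 − p₀)/p₁} = 0.55678 / 0.72896 ≈ 0.7638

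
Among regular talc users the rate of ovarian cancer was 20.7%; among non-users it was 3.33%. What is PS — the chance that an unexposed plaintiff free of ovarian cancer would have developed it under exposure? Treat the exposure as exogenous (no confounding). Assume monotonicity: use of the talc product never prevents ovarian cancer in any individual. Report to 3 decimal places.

p₁ = 0.207, p₀ = 0.0333.
Under exogeneity and monotonicity, PS = (p₁ − p₀) / (1 − p₀).
PS = (0.207 − 0.0333) / (1 − 0.0333) = 0.1737 / 0.9667 ≈ 0.1797

PS ≈ 0.180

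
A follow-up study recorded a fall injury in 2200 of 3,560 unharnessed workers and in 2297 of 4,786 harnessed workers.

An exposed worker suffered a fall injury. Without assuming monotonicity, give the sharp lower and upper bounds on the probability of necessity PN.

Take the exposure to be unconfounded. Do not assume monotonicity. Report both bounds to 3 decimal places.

0.223 ≤ PN ≤ 0.842

p₁ = P(outcome | exposed) = 2200/3560 = 0.61798
p₀ = P(outcome | unexposed) = 2297/4786 = 0.47994
Under exogeneity alone the bounds on PN are max{0,(p₁−p₀)/p₁} ≤ PN ≤ min{1,(1−p₀)/p₁}.
  lower = (p₁ − p₀)/p₁ = 0.13804 / 0.61798 ≈ 0.2234
  upper = min{1, (1 − p₀)/p₁} = 0.52006 / 0.61798 ≈ 0.8415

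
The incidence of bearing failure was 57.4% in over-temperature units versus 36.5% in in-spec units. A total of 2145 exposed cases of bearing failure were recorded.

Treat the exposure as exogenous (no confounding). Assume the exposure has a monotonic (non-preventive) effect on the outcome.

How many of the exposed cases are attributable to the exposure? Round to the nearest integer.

p₁ = 0.574, p₀ = 0.365.
PN = (p₁ − p₀)/p₁ = (0.574 − 0.365) / 0.574 ≈ 0.36411.
Attributable cases ≈ PN × (exposed cases) = 0.36411 × 2145 ≈ 781.02.

about 781 cases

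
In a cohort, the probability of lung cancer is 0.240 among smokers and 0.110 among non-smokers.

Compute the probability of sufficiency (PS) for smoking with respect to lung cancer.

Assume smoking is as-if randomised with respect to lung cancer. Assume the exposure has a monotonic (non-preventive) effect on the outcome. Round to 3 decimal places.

Let p₁ = 0.24, p₀ = 0.11.
Under exogeneity and monotonicity, PS = (p₁ − p₀) / (1 − p₀).
PS = (0.24 − 0.11) / (1 − 0.11) = 0.13 / 0.89 ≈ 0.1461

PS ≈ 0.146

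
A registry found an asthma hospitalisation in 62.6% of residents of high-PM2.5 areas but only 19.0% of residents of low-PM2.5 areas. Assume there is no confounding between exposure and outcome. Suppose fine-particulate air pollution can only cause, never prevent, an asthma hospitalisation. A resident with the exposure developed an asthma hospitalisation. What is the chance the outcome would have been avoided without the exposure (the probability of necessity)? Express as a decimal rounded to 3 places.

p₁ = 0.626, p₀ = 0.19.
Under exogeneity and monotonicity, PN = (p₁ − p₀) / p₁.
PN = (0.626 − 0.19) / 0.626 = 0.436 / 0.626 ≈ 0.6965

PN ≈ 0.696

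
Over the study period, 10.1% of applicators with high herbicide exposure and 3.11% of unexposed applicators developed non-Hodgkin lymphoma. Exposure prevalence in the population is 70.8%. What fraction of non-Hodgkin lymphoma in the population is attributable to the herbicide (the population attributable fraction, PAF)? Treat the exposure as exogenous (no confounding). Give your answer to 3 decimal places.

PAF ≈ 0.614

p₁ = 0.101, p₀ = 0.0311.
Overall risk P(Y=1) = π·p₁ + (1−π)·p₀ = 0.708×0.101 + 0.292×0.0311 = 0.080589.
Under exogeneity, PAF = [P(Y=1) − p₀] / P(Y=1).
PAF = (0.080589 − 0.0311) / 0.080589 ≈ 0.6141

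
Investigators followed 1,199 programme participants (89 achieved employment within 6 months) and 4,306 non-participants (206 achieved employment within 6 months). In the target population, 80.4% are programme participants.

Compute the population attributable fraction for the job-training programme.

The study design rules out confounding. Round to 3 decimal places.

PAF ≈ 0.307

p₁ = P(outcome | exposed) = 89/1199 = 0.074229
p₀ = P(outcome | unexposed) = 206/4306 = 0.04784
Overall risk P(Y=1) = π·p₁ + (1−π)·p₀ = 0.804×0.074229 + 0.196×0.04784 = 0.069056.
Under exogeneity, PAF = [P(Y=1) − p₀] / P(Y=1).
PAF = (0.069056 − 0.04784) / 0.069056 ≈ 0.3072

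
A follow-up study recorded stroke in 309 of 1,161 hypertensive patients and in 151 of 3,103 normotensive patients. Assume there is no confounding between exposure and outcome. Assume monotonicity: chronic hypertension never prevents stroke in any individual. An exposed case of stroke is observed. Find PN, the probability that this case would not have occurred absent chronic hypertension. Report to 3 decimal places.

p₁ = P(outcome | exposed) = 309/1161 = 0.26615
p₀ = P(outcome | unexposed) = 151/3103 = 0.048663
Under exogeneity and monotonicity, PN = (p₁ − p₀) / p₁.
PN = (0.26615 − 0.048663) / 0.26615 = 0.21749 / 0.26615 ≈ 0.8172

PN ≈ 0.817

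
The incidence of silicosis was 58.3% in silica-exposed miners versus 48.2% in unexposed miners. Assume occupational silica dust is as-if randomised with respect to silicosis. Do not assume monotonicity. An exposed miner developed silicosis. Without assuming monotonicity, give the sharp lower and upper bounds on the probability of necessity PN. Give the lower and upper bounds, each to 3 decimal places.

0.173 ≤ PN ≤ 0.889

p₁ = 0.583, p₀ = 0.482.
Under exogeneity alone the bounds on PN are max{0,(p₁−p₀)/p₁} ≤ PN ≤ min{1,(1−p₀)/p₁}.
  lower = (p₁ − p₀)/p₁ = 0.101 / 0.583 ≈ 0.1732
  upper = min{1, (1 − p₀)/p₁} = 0.518 / 0.583 ≈ 0.8885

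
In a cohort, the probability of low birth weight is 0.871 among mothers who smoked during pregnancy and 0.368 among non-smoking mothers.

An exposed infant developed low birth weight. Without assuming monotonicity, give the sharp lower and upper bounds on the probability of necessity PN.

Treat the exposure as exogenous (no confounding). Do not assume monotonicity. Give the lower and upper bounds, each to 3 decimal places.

Let p₁ = 0.871, p₀ = 0.368.
Under exogeneity alone the bounds on PN are max{0,(p₁−p₀)/p₁} ≤ PN ≤ min{1,(1−p₀)/p₁}.
  lower = (p₁ − p₀)/p₁ = 0.503 / 0.871 ≈ 0.5775
  upper = min{1, (1 − p₀)/p₁} = 0.632 / 0.871 ≈ 0.7256

0.577 ≤ PN ≤ 0.726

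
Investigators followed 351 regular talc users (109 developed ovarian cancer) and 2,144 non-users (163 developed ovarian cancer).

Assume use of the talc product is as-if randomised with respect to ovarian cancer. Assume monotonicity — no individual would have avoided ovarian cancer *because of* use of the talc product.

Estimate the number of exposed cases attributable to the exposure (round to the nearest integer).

about 82 cases

p₁ = P(outcome | exposed) = 109/351 = 0.31054
p₀ = P(outcome | unexposed) = 163/2144 = 0.076026
PN = (p₁ − p₀)/p₁ = (0.31054 − 0.076026) / 0.31054 ≈ 0.75518.
Attributable cases ≈ PN × (exposed cases) = 0.75518 × 109 ≈ 82.31.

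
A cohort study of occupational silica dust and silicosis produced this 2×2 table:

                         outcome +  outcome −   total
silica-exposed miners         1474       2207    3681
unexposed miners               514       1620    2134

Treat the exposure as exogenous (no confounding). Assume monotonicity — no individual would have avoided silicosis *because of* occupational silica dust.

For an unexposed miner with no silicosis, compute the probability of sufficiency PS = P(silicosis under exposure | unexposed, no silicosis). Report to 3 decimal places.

PS ≈ 0.210

p₁ = P(outcome | exposed) = 1474/3681 = 0.40043
p₀ = P(outcome | unexposed) = 514/2134 = 0.24086
Under exogeneity and monotonicity, PS = (p₁ − p₀) / (1 − p₀).
PS = (0.40043 − 0.24086) / (1 − 0.24086) = 0.15957 / 0.75914 ≈ 0.2102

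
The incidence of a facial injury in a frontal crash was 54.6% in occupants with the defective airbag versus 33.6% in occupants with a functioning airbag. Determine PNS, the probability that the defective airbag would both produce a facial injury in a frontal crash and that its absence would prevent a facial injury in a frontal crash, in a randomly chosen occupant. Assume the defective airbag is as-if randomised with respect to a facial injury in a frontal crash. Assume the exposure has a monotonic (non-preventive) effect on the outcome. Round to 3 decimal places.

PNS ≈ 0.210

p₁ = 0.546, p₀ = 0.336.
Under exogeneity and monotonicity, PNS = p₁ − p₀.
PNS = 0.546 − 0.336 = 0.21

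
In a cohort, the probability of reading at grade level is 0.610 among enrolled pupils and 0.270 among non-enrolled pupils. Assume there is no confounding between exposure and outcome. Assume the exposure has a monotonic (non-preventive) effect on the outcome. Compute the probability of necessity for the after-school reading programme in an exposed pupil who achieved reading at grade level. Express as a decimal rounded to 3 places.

PN ≈ 0.557

Let p₁ = 0.61, p₀ = 0.27.
Under exogeneity and monotonicity, PN = (p₁ − p₀) / p₁.
PN = (0.61 − 0.27) / 0.61 = 0.34 / 0.61 ≈ 0.5574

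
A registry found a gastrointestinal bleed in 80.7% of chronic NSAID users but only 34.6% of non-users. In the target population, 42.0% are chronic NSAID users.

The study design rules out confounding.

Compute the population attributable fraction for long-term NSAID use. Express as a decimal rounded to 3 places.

p₁ = 0.807, p₀ = 0.346.
Overall risk P(Y=1) = π·p₁ + (1−π)·p₀ = 0.42×0.807 + 0.58×0.346 = 0.53962.
Under exogeneity, PAF = [P(Y=1) − p₀] / P(Y=1).
PAF = (0.53962 − 0.346) / 0.53962 ≈ 0.3588

PAF ≈ 0.359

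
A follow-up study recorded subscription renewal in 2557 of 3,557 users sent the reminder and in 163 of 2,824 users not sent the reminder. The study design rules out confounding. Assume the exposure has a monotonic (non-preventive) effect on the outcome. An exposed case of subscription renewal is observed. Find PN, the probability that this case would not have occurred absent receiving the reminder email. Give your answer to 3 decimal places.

p₁ = P(outcome | exposed) = 2557/3557 = 0.71886
p₀ = P(outcome | unexposed) = 163/2824 = 0.05772
Under exogeneity and monotonicity, PN = (p₁ − p₀) / p₁.
PN = (0.71886 − 0.05772) / 0.71886 = 0.66114 / 0.71886 ≈ 0.9197

PN ≈ 0.920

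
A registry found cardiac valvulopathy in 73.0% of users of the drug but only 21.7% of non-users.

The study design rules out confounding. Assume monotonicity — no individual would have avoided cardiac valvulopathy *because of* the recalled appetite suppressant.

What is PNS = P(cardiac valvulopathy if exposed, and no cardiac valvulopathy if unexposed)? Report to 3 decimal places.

p₁ = 0.73, p₀ = 0.217.
Under exogeneity and monotonicity, PNS = p₁ − p₀.
PNS = 0.73 − 0.217 = 0.513

PNS ≈ 0.513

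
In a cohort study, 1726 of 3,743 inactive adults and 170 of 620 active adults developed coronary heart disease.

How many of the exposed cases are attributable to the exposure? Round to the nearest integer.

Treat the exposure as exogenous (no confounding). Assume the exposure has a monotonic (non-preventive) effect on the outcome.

about 700 cases

p₁ = P(outcome | exposed) = 1726/3743 = 0.46113
p₀ = P(outcome | unexposed) = 170/620 = 0.27419
PN = (p₁ − p₀)/p₁ = (0.46113 − 0.27419) / 0.46113 ≈ 0.40538.
Attributable cases ≈ PN × (exposed cases) = 0.40538 × 1726 ≈ 699.69.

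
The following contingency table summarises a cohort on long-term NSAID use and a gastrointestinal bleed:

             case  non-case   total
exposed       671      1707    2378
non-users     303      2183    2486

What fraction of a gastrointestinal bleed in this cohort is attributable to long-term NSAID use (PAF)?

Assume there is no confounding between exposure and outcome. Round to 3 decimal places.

p₁ = P(outcome | exposed) = 671/2378 = 0.28217
p₀ = P(outcome | unexposed) = 303/2486 = 0.12188
Exposure prevalence π = 2378/4864 = 0.4889; overall risk P(Y=1) = 0.20025.
Under exogeneity, PAF = [P(Y=1) − p₀]/P(Y=1).
PAF = (0.20025 − 0.12188) / 0.20025 ≈ 0.3913

PAF ≈ 0.391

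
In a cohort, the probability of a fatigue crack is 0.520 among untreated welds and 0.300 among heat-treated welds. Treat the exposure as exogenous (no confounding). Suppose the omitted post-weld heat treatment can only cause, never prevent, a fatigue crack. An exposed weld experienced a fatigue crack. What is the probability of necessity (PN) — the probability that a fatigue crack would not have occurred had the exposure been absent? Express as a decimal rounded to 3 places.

PN ≈ 0.423

Let p₁ = 0.52, p₀ = 0.3.
Under exogeneity and monotonicity, PN = (p₁ − p₀) / p₁.
PN = (0.52 − 0.3) / 0.52 = 0.22 / 0.52 ≈ 0.4231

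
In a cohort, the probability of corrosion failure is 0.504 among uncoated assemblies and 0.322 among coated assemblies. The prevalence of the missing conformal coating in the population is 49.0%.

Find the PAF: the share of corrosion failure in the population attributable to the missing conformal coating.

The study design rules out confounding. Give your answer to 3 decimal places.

Let p₁ = 0.504, p₀ = 0.322.
Overall risk P(Y=1) = π·p₁ + (1−π)·p₀ = 0.49×0.504 + 0.51×0.322 = 0.41118.
Under exogeneity, PAF = [P(Y=1) − p₀] / P(Y=1).
PAF = (0.41118 − 0.322) / 0.41118 ≈ 0.2169

PAF ≈ 0.217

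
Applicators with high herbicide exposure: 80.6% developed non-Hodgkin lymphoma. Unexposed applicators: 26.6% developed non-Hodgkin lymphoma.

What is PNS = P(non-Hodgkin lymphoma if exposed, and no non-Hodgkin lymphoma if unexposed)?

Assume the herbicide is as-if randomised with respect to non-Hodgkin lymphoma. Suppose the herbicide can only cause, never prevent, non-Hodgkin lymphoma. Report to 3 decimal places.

p₁ = 0.806, p₀ = 0.266.
Under exogeneity and monotonicity, PNS = p₁ − p₀.
PNS = 0.806 − 0.266 = 0.54

PNS ≈ 0.540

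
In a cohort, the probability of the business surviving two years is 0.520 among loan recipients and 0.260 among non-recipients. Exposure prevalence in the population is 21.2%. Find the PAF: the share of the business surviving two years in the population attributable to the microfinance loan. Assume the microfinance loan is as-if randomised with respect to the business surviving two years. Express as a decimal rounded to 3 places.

Let p₁ = 0.52, p₀ = 0.26.
Overall risk P(Y=1) = π·p₁ + (1−π)·p₀ = 0.212×0.52 + 0.788×0.26 = 0.31512.
Under exogeneity, PAF = [P(Y=1) − p₀] / P(Y=1).
PAF = (0.31512 − 0.26) / 0.31512 ≈ 0.1749

PAF ≈ 0.175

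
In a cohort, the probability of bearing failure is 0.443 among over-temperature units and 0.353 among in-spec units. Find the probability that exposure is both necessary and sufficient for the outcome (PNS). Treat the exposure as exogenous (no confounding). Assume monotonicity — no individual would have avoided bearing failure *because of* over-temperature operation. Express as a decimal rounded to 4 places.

PNS ≈ 0.0900

Let p₁ = 0.443, p₀ = 0.353.
Under exogeneity and monotonicity, PNS = p₁ − p₀.
PNS = 0.443 − 0.353 = 0.09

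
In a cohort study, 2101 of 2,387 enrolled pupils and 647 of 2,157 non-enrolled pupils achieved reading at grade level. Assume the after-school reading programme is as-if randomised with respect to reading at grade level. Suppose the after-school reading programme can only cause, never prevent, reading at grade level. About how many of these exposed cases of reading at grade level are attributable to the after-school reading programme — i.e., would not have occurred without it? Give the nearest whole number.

p₁ = P(outcome | exposed) = 2101/2387 = 0.88018
p₀ = P(outcome | unexposed) = 647/2157 = 0.29995
PN = (p₁ − p₀)/p₁ = (0.88018 − 0.29995) / 0.88018 ≈ 0.65921.
Attributable cases ≈ PN × (exposed cases) = 0.65921 × 2101 ≈ 1385.01.

about 1385 cases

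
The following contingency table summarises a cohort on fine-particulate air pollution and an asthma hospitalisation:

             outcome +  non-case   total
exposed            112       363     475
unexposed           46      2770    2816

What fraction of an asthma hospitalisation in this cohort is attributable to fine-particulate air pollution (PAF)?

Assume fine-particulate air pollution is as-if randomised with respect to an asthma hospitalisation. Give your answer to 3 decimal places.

p₁ = P(outcome | exposed) = 112/475 = 0.23579
p₀ = P(outcome | unexposed) = 46/2816 = 0.016335
Exposure prevalence π = 475/3291 = 0.14433; overall risk P(Y=1) = 0.04801.
Under exogeneity, PAF = [P(Y=1) − p₀]/P(Y=1).
PAF = (0.04801 − 0.016335) / 0.04801 ≈ 0.6598

PAF ≈ 0.660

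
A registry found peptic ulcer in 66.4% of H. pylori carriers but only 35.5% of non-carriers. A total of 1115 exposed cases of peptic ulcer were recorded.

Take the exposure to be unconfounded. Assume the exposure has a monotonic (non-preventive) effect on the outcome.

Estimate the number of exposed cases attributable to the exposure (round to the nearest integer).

p₁ = 0.664, p₀ = 0.355.
PN = (p₁ − p₀)/p₁ = (0.664 − 0.355) / 0.664 ≈ 0.46536.
Attributable cases ≈ PN × (exposed cases) = 0.46536 × 1115 ≈ 518.88.

about 519 cases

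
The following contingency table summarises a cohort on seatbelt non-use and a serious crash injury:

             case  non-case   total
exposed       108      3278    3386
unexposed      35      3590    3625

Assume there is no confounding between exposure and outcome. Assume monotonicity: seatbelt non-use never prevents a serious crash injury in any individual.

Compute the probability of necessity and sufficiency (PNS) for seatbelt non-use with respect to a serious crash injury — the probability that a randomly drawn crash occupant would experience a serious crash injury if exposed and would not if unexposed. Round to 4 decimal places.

p₁ = P(outcome | exposed) = 108/3386 = 0.031896
p₀ = P(outcome | unexposed) = 35/3625 = 0.0096552
Under exogeneity and monotonicity, PNS = p₁ − p₀.
PNS = 0.031896 − 0.0096552 = 0.022241

PNS ≈ 0.0222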